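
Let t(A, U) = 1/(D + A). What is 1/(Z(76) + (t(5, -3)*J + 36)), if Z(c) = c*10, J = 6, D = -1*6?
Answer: 1/790 ≈ 0.0012658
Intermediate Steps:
D = -6
Z(c) = 10*c
t(A, U) = 1/(-6 + A)
1/(Z(76) + (t(5, -3)*J + 36)) = 1/(10*76 + (6/(-6 + 5) + 36)) = 1/(760 + (6/(-1) + 36)) = 1/(760 + (-1*6 + 36)) = 1/(760 + (-6 + 36)) = 1/(760 + 30) = 1/790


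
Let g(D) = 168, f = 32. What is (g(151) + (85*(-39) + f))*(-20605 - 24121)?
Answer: 139321490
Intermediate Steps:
(g(151) + (85*(-39) + f))*(-20605 - 24121) = (168 + (85*(-39) + 32))*(-20605 - 24121) = (168 + (-3315 + 32))*(-44726) = (168 - 3283)*(-44726) = -3115*(-44726) = 139321490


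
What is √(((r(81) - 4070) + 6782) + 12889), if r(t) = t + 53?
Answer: √15735 ≈ 125.44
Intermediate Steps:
r(t) = 53 + t
√(((r(81) - 4070) + 6782) + 12889) = √((((53 + 81) - 4070) + 6782) + 12889) = √(((134 - 4070) + 6782) + 12889) = √((-3936 + 6782) + 12889) = √(2846 + 12889) = √15735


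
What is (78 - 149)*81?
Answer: -5751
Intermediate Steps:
(78 - 149)*81 = -71*81 = -5751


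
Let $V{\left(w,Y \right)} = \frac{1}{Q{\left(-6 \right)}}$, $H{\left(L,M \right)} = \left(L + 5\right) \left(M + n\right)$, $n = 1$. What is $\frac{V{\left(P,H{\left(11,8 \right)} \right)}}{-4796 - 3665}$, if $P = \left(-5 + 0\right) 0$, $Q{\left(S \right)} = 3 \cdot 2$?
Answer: $- \frac{1}{50766} \approx -1.9698 \cdot 10^{-5}$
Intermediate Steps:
$Q{\left(S \right)} = 6$
$H{\left(L,M \right)} = \left(1 + M\right) \left(5 + L\right)$ ($H{\left(L,M \right)} = \left(L + 5\right) \left(M + 1\right) = \left(5 + L\right) \left(1 + M\right) = \left(1 + M\right) \left(5 + L\right)$)
$P = 0$ ($P = \left(-5\right) 0 = 0$)
$V{\left(w,Y \right)} = \frac{1}{6}$
$\frac{V{\left(P,H{\left(11,8 \right)} \right)}}{-4796 - 3665} = \frac{1}{6 \left(-4796 - 3665\right)} = \frac{1}{6 \left(-8461\right)} = \frac{1}{6} \left(- \frac{1}{8461}\right) = - \frac{1}{50766}$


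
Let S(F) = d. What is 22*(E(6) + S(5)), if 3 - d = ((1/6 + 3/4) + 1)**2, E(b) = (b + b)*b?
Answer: 112981/72 ≈ 1569.2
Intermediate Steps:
E(b) = 2*b**2 (E(b) = (2*b)*b = 2*b**2)
d = -97/144 (d = 3 - ((1/6 + 3/4) + 1)**2 = 3 - (11/12 + 1)**2 = 3 - (23/12)**2 = 3 - 1*529/144 = 3 - 529/144 = -97/144 ≈ -0.67361)
S(F) = -97/144
22*(E(6) + S(5)) = 22*(2*6**2 - 97/144) = 22*(2*36 - 97/144) = 22*(72 - 97/144) = 22*(10271/144) = 112981/72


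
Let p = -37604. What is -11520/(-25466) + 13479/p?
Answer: 377907/4023628 ≈ 0.093922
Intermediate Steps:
-11520/(-25466) + 13479/p = -11520/(-25466) + 13479/(-37604) = -11520*(-1/25466) + 13479*(-1/37604) = 5760/12733 - 13479/37604 = 377907/4023628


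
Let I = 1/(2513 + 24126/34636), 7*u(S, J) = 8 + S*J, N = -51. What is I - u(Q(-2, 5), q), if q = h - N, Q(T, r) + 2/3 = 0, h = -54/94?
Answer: 7488351830/2046013259 ≈ 3.6600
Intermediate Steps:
h = -27/47 (h = -54*1/94 = -27/47 ≈ -0.57447)
Q(T, r) = -⅔ (Q(T, r) = -⅔ + 0 = -⅔)
q = 2370/47 (q = -27/47 - 1*(-51) = -27/47 + 51 = 2370/47 ≈ 50.426)
u(S, J) = 8/7 + J*S/7 (u(S, J) = (8 + S*J)/7 = (8 + J*S)/7 = 8/7 + J*S/7)
I = 17318/43532197 (I = 1/(2513 + 24126*(1/34636)) = 1/(2513 + 12063/17318) = 1/(43532197/17318) = 17318/43532197 ≈ 0.00039782)
I - u(Q(-2, 5), q) = 17318/43532197 - (8/7 + (⅐)*(2370/47)*(-⅔)) = 17318/43532197 - (8/7 - 1580/329) = 17318/43532197 - 1*(-172/47) = 17318/43532197 + 172/47 = 7488351830/2046013259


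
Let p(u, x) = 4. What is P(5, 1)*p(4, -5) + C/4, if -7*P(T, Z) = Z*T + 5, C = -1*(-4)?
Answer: -33/7 ≈ -4.7143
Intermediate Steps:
C = 4
P(T, Z) = -5/7 - T*Z/7 (P(T, Z) = -(Z*T + 5)/7 = -(T*Z + 5)/7 = -(5 + T*Z)/7 = -5/7 - T*Z/7)
P(5, 1)*p(4, -5) + C/4 = (-5/7 - ⅐*5*1)*4 + 4/4 = (-5/7 - 5/7)*4 + 4*(¼) = -10/7*4 + 1 = -40/7 + 1 = -33/7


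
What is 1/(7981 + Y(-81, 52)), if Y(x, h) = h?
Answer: 1/8033 ≈ 0.00012449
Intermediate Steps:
1/(7981 + Y(-81, 52)) = 1/(7981 + 52) = 1/8033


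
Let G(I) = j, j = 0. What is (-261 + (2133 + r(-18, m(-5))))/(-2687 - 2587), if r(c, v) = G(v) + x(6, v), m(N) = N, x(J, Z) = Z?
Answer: -1867/5274 ≈ -0.35400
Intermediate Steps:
G(I) = 0
r(c, v) = v (r(c, v) = 0 + v = v)
(-261 + (2133 + r(-18, m(-5))))/(-2687 - 2587) = (-261 + (2133 - 5))/(-2687 - 2587) = (-261 + 2128)/(-5274) = 1867*(-1/5274) = -1867/5274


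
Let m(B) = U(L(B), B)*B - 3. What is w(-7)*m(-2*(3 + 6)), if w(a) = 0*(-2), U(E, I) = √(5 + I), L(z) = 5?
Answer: 0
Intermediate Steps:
w(a) = 0
m(B) = -3 + B*√(5 + B) (m(B) = √(5 + B)*B - 3 = B*√(5 + B) - 3 = -3 + B*√(5 + B))
w(-7)*m(-2*(3 + 6)) = 0*(-3 + (-2*(3 + 6))*√(5 - 2*(3 + 6))) = 0*(-3 + (-2*9)*√(5 - 2*9)) = 0*(-3 - 18*√(5 - 18)) = 0*(-3 - 18*I*√13) = 0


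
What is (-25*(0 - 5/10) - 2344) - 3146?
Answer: -10955/2 ≈ -5477.5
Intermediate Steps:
(-25*(0 - 5/10) - 2344) - 3146 = (-25*(0 - 5*⅒) - 2344) - 3146 = (-25*(0 - ½) - 2344) - 3146 = (-25*(-½) - 2344) - 3146 = (25/2 - 2344) - 3146 = -4663/2 - 3146 = -10955/2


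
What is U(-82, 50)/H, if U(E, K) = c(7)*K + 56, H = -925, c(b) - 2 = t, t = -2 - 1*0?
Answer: -56/925 ≈ -0.060541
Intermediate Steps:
t = -2 (t = -2 + 0 = -2)
c(b) = 0 (c(b) = 2 - 2 = 0)
U(E, K) = 56 (U(E, K) = 0*K + 56 = 0 + 56 = 56)
U(-82, 50)/H = 56/(-925) = 56*(-1/925) = -56/925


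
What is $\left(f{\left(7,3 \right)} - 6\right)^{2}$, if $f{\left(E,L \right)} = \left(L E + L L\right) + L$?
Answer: $729$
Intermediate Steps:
$f{\left(E,L \right)} = L + L^{2} + E L$ ($f{\left(E,L \right)} = \left(E L + L^{2}\right) + L = \left(L^{2} + E L\right) + L = L + L^{2} + E L$)
$\left(f{\left(7,3 \right)} - 6\right)^{2} = \left(3 \left(1 + 7 + 3\right) - 6\right)^{2} = \left(3 \cdot 11 - 6\right)^{2} = \left(33 - 6\right)^{2} = 27^{2} = 729$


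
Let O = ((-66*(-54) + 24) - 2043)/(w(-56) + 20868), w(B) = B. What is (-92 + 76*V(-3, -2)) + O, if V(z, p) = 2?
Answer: 1250265/20812 ≈ 60.074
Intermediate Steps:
O = 1545/20812 (O = ((-66*(-54) + 24) - 2043)/(-56 + 20868) = ((3564 + 24) - 2043)/20812 = (3588 - 2043)*(1/20812) = 1545*(1/20812) = 1545/20812 ≈ 0.074236)
(-92 + 76*V(-3, -2)) + O = (-92 + 76*2) + 1545/20812 = (-92 + 152) + 1545/20812 = 60 + 1545/20812 = 1250265/20812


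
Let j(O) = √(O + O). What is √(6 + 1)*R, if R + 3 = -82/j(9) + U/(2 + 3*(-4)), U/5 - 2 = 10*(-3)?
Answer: √7*(33 - 41*√2)/3 ≈ -22.033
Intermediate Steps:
j(O) = √2*√O (j(O) = √(2*O) = √2*√O)
U = -140 (U = 10 + 5*(10*(-3)) = 10 + 5*(-30) = 10 - 150 = -140)
R = 11 - 41*√2/3 (R = -3 + (-82*√2/6 - 140/(2 + 3*(-4))) = -3 + (-82*√2/6 - 140/(2 - 12)) = -3 + (-82*√2/6 - 140/(-10)) = -3 + (-41*√2/3 - 140*(-⅒)) = -3 + (-41*√2/3 + 14) = -3 + (14 - 41*√2/3) = 11 - 41*√2/3 ≈ -8.3276)
√(6 + 1)*R = √(6 + 1)*(11 - 41*√2/3) = √7*(11 - 41*√2/3)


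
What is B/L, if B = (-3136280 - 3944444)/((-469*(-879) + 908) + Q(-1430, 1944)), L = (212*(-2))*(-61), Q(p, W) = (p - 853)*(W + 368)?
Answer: 1770181/31457975842 ≈ 5.6271e-5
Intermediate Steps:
Q(p, W) = (-853 + p)*(368 + W)
L = 25864 (L = -424*(-61) = 25864)
B = 7080724/4865137 (B = (-3136280 - 3944444)/((-469*(-879) + 908) + (-313904 - 853*1944 + 368*(-1430) + 1944*(-1430))) = -7080724/((412251 + 908) + (-313904 - 1658232 - 526240 - 2779920)) = -7080724/(413159 - 5278296) = -7080724/(-4865137) = -7080724*(-1/4865137) = 7080724/4865137 ≈ 1.4554)
B/L = (7080724/4865137)/25864 = (7080724/4865137)*(1/25864) = 1770181/31457975842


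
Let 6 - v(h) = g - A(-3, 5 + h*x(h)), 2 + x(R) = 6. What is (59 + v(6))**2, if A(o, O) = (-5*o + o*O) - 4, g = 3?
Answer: 196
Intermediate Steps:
x(R) = 4 (x(R) = -2 + 6 = 4)
A(o, O) = -4 - 5*o + O*o (A(o, O) = (-5*o + O*o) - 4 = -4 - 5*o + O*o)
v(h) = -1 - 12*h (v(h) = 6 - (3 - (-4 - 5*(-3) + (5 + h*4)*(-3))) = 6 - (3 - (-4 + 15 + (5 + 4*h)*(-3))) = 6 - (3 - (-4 + 15 + (-15 - 12*h))) = 6 - (3 - (-4 - 12*h)) = 6 - (3 + (4 + 12*h)) = 6 - (7 + 12*h) = 6 + (-7 - 12*h) = -1 - 12*h)
(59 + v(6))**2 = (59 + (-1 - 12*6))**2 = (59 + (-1 - 72))**2 = (59 - 73)**2 = (-14)**2 = 196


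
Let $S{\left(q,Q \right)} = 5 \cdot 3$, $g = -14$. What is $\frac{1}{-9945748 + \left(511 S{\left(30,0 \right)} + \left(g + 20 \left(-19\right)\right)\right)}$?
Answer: $- \frac{1}{9938477} \approx -1.0062 \cdot 10^{-7}$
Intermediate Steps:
$S{\left(q,Q \right)} = 15$
$\frac{1}{-9945748 + \left(511 S{\left(30,0 \right)} + \left(g + 20 \left(-19\right)\right)\right)} = \frac{1}{-9945748 + \left(511 \cdot 15 + \left(-14 + 20 \left(-19\right)\right)\right)} = \frac{1}{-9945748 + \left(7665 - 394\right)} = \frac{1}{-9945748 + 7271} = \frac{1}{-9938477} = - \frac{1}{9938477}$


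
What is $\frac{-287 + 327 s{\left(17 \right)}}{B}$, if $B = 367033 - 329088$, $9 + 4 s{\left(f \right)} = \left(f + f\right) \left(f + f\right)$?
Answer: $\frac{373921}{151780} \approx 2.4636$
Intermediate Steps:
$s{\left(f \right)} = - \frac{9}{4} + f^{2}$ ($s{\left(f \right)} = - \frac{9}{4} + \frac{\left(f + f\right) \left(f + f\right)}{4} = - \frac{9}{4} + \frac{2 f 2 f}{4} = - \frac{9}{4} + \frac{4 f^{2}}{4} = - \frac{9}{4} + f^{2}$)
$B = 37945$ ($B = 367033 - 329088 = 37945$)
$\frac{-287 + 327 s{\left(17 \right)}}{B} = \frac{-287 + 327 \left(- \frac{9}{4} + 17^{2}\right)}{37945} = \left(-287 + 327 \left(- \frac{9}{4} + 289\right)\right) \frac{1}{37945} = \left(-287 + 327 \cdot \frac{1147}{4}\right) \frac{1}{37945} = \left(-287 + \frac{375069}{4}\right) \frac{1}{37945} = \frac{373921}{4} \cdot \frac{1}{37945} = \frac{373921}{151780}$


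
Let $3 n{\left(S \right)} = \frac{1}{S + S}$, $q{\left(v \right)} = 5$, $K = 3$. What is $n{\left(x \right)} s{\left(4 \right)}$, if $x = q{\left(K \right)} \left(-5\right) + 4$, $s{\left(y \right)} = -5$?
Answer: $\frac{5}{126} \approx 0.039683$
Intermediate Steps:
$x = -21$ ($x = 5 \left(-5\right) + 4 = -25 + 4 = -21$)
$n{\left(S \right)} = \frac{1}{6 S}$ ($n{\left(S \right)} = \frac{1}{3 \left(S + S\right)} = \frac{1}{3 \cdot 2 S} = \frac{\frac{1}{2} \frac{1}{S}}{3} = \frac{1}{6 S}$)
$n{\left(x \right)} s{\left(4 \right)} = \frac{1}{6 \left(-21\right)} \left(-5\right) = \frac{1}{6} \left(- \frac{1}{21}\right) \left(-5\right) = \left(- \frac{1}{126}\right) \left(-5\right) = \frac{5}{126}$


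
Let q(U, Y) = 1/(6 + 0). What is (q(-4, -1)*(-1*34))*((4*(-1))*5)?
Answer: 340/3 ≈ 113.33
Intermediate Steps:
q(U, Y) = ⅙ (q(U, Y) = 1/6 = ⅙)
(q(-4, -1)*(-1*34))*((4*(-1))*5) = ((-1*34)/6)*((4*(-1))*5) = ((⅙)*(-34))*(-4*5) = -17/3*(-20) = 340/3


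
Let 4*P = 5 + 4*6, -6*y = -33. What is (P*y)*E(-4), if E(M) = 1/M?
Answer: -319/32 ≈ -9.9688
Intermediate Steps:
y = 11/2 (y = -⅙*(-33) = 11/2 ≈ 5.5000)
P = 29/4 (P = (5 + 4*6)/4 = (5 + 24)/4 = (¼)*29 = 29/4 ≈ 7.2500)
(P*y)*E(-4) = ((29/4)*(11/2))/(-4) = (319/8)*(-¼) = -319/32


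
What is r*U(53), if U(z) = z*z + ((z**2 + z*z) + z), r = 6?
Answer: 50880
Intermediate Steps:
U(z) = z + 3*z**2 (U(z) = z**2 + ((z**2 + z**2) + z) = z**2 + (2*z**2 + z) = z**2 + (z + 2*z**2) = z + 3*z**2)
r*U(53) = 6*(53*(1 + 3*53)) = 6*(53*(1 + 159)) = 6*(53*160) = 6*8480 = 50880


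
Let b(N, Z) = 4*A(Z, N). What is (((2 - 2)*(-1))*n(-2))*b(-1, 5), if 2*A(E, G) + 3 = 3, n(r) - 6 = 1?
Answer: 0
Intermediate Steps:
n(r) = 7 (n(r) = 6 + 1 = 7)
A(E, G) = 0 (A(E, G) = -3/2 + (½)*3 = -3/2 + 3/2 = 0)
b(N, Z) = 0 (b(N, Z) = 4*0 = 0)
(((2 - 2)*(-1))*n(-2))*b(-1, 5) = (((2 - 2)*(-1))*7)*0 = ((0*(-1))*7)*0 = (0*7)*0 = 0*0 = 0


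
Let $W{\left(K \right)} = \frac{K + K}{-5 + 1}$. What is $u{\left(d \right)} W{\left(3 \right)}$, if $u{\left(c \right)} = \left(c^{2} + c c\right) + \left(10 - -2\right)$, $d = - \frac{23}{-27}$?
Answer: $- \frac{4903}{243} \approx -20.177$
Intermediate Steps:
$W{\left(K \right)} = - \frac{K}{2}$ ($W{\left(K \right)} = \frac{2 K}{-4} = 2 K \left(- \frac{1}{4}\right) = - \frac{K}{2}$)
$d = \frac{23}{27}$ ($d = \left(-23\right) \left(- \frac{1}{27}\right) = \frac{23}{27} \approx 0.85185$)
$u{\left(c \right)} = 12 + 2 c^{2}$ ($u{\left(c \right)} = \left(c^{2} + c^{2}\right) + \left(10 + 2\right) = 2 c^{2} + 12 = 12 + 2 c^{2}$)
$u{\left(d \right)} W{\left(3 \right)} = \left(12 + 2 \left(\frac{23}{27}\right)^{2}\right) \left(\left(- \frac{1}{2}\right) 3\right) = \left(12 + 2 \cdot \frac{529}{729}\right) \left(- \frac{3}{2}\right) = \left(12 + \frac{1058}{729}\right) \left(- \frac{3}{2}\right) = \frac{9806}{729} \left(- \frac{3}{2}\right) = - \frac{4903}{243}$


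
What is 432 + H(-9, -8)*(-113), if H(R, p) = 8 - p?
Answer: -1376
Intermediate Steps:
432 + H(-9, -8)*(-113) = 432 + (8 - 1*(-8))*(-113) = 432 + (8 + 8)*(-113) = 432 + 16*(-113) = 432 - 1808 = -1376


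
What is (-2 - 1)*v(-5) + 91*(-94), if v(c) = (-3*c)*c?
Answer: -8329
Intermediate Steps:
v(c) = -3*c²
(-2 - 1)*v(-5) + 91*(-94) = (-2 - 1)*(-3*(-5)²) + 91*(-94) = -(-9)*25 - 8554 = -3*(-75) - 8554 = 225 - 8554 = -8329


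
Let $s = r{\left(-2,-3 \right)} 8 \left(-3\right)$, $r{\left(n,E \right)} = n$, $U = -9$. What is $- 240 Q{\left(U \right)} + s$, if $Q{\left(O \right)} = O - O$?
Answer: $48$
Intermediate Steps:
$s = 48$ ($s = \left(-2\right) 8 \left(-3\right) = \left(-16\right) \left(-3\right) = 48$)
$Q{\left(O \right)} = 0$
$- 240 Q{\left(U \right)} + s = \left(-240\right) 0 + 48 = 0 + 48 = 48$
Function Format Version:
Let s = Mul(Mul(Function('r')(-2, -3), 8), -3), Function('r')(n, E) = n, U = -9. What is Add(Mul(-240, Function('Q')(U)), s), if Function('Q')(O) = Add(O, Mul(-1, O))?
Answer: 48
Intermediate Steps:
s = 48 (s = Mul(Mul(-2, 8), -3) = Mul(-16, -3) = 48)
Function('Q')(O) = 0
Add(Mul(-240, Function('Q')(U)), s) = Add(Mul(-240, 0), 48) = Add(0, 48) = 48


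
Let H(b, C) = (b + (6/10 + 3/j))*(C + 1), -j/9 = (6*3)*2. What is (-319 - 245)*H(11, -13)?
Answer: 1176692/15 ≈ 78446.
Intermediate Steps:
j = -324 (j = -9*6*3*2 = -162*2 = -9*36 = -324)
H(b, C) = (1 + C)*(319/540 + b) (H(b, C) = (b + (6/10 + 3/(-324)))*(C + 1) = (b + (6*(⅒) + 3*(-1/324)))*(1 + C) = (b + (⅗ - 1/108))*(1 + C) = (b + 319/540)*(1 + C) = (319/540 + b)*(1 + C) = (1 + C)*(319/540 + b))
(-319 - 245)*H(11, -13) = (-319 - 245)*(319/540 + 11 + (319/540)*(-13) - 13*11) = -564*(319/540 + 11 - 4147/540 - 143) = -564*(-6259/45) = 1176692/15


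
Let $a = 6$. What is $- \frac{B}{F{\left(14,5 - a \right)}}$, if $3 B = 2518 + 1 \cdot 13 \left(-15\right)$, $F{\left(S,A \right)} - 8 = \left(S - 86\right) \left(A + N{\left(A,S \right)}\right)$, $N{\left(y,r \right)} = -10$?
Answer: $- \frac{2323}{2400} \approx -0.96792$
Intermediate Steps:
$F{\left(S,A \right)} = 8 + \left(-86 + S\right) \left(-10 + A\right)$ ($F{\left(S,A \right)} = 8 + \left(S - 86\right) \left(A - 10\right) = 8 + \left(-86 + S\right) \left(-10 + A\right)$)
$B = \frac{2323}{3}$ ($B = \frac{2518 + 1 \cdot 13 \left(-15\right)}{3} = \frac{2518 + 13 \left(-15\right)}{3} = \frac{2518 - 195}{3} = \frac{1}{3} \cdot 2323 = \frac{2323}{3} \approx 774.33$)
$- \frac{B}{F{\left(14,5 - a \right)}} = - \frac{2323}{3 \left(868 - 86 \left(5 - 6\right) - 140 + \left(5 - 6\right) 14\right)} = - \frac{2323}{3 \left(868 - -86 - 140 - 14\right)} = - \frac{2323}{3 \left(868 + 86 - 140 - 14\right)} = - \frac{2323}{3 \cdot 800} = \left(-1\right) \frac{2323}{2400} = - \frac{2323}{2400}$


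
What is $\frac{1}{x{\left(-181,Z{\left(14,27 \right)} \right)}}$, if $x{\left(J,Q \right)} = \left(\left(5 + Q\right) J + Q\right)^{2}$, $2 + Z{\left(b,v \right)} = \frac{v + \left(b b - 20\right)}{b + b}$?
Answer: $\frac{1}{3422500} \approx 2.9218 \cdot 10^{-7}$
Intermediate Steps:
$Z{\left(b,v \right)} = -2 + \frac{-20 + v + b^{2}}{2 b}$ ($Z{\left(b,v \right)} = -2 + \frac{v + \left(b b - 20\right)}{b + b} = -2 + \frac{v + \left(b^{2} - 20\right)}{2 b} = -2 + \left(v + \left(-20 + b^{2}\right)\right) \frac{1}{2 b} = -2 + \left(-20 + v + b^{2}\right) \frac{1}{2 b} = -2 + \frac{-20 + v + b^{2}}{2 b}$)
$x{\left(J,Q \right)} = \left(Q + J \left(5 + Q\right)\right)^{2}$ ($x{\left(J,Q \right)} = \left(J \left(5 + Q\right) + Q\right)^{2} = \left(Q + J \left(5 + Q\right)\right)^{2}$)
$\frac{1}{x{\left(-181,Z{\left(14,27 \right)} \right)}} = \frac{1}{\left(\frac{-20 + 27 + 14 \left(-4 + 14\right)}{2 \cdot 14} + 5 \left(-181\right) - 181 \frac{-20 + 27 + 14 \left(-4 + 14\right)}{2 \cdot 14}\right)^{2}} = \frac{1}{\left(\frac{1}{2} \cdot \frac{1}{14} \left(-20 + 27 + 14 \cdot 10\right) - 905 - 181 \cdot \frac{1}{2} \cdot \frac{1}{14} \left(-20 + 27 + 14 \cdot 10\right)\right)^{2}} = \frac{1}{\left(\frac{1}{2} \cdot \frac{1}{14} \left(-20 + 27 + 140\right) - 905 - 181 \cdot \frac{1}{2} \cdot \frac{1}{14} \left(-20 + 27 + 140\right)\right)^{2}} = \frac{1}{\left(\frac{1}{2} \cdot \frac{1}{14} \cdot 147 - 905 - 181 \cdot \frac{1}{2} \cdot \frac{1}{14} \cdot 147\right)^{2}} = \frac{1}{\left(\frac{21}{4} - 905 - \frac{3801}{4}\right)^{2}} = \frac{1}{\left(-1850\right)^{2}} = \frac{1}{3422500}$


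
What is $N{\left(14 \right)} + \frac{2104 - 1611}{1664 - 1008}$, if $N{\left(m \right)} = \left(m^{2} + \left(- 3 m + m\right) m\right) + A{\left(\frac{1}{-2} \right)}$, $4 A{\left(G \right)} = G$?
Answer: $- \frac{128165}{656} \approx -195.37$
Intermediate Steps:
$A{\left(G \right)} = \frac{G}{4}$
$N{\left(m \right)} = - \frac{1}{8} - m^{2}$ ($N{\left(m \right)} = \left(m^{2} + \left(- 3 m + m\right) m\right) + \frac{1}{4 \left(-2\right)} = \left(m^{2} + - 2 m m\right) + \frac{1}{4} \left(- \frac{1}{2}\right) = \left(m^{2} - 2 m^{2}\right) - \frac{1}{8} = - m^{2} - \frac{1}{8} = - \frac{1}{8} - m^{2}$)
$N{\left(14 \right)} + \frac{2104 - 1611}{1664 - 1008} = \left(- \frac{1}{8} - 14^{2}\right) + \frac{2104 - 1611}{1664 - 1008} = \left(- \frac{1}{8} - 196\right) + \frac{493}{656} = \left(- \frac{1}{8} - 196\right) + 493 \cdot \frac{1}{656} = - \frac{1569}{8} + \frac{493}{656} = - \frac{128165}{656}$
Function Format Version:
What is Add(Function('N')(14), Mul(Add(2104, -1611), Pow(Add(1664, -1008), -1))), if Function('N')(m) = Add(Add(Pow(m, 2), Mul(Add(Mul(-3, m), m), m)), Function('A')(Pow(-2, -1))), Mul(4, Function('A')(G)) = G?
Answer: Rational(-128165, 656) ≈ -195.37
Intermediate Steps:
Function('A')(G) = Mul(Rational(1, 4), G)
Function('N')(m) = Add(Rational(-1, 8), Mul(-1, Pow(m, 2))) (Function('N')(m) = Add(Add(Pow(m, 2), Mul(Add(Mul(-3, m), m), m)), Mul(Rational(1, 4), Pow(-2, -1))) = Add(Add(Pow(m, 2), Mul(Mul(-2, m), m)), Mul(Rational(1, 4), Rational(-1, 2))) = Add(Add(Pow(m, 2), Mul(-2, Pow(m, 2))), Rational(-1, 8)) = Add(Mul(-1, Pow(m, 2)), Rational(-1, 8)) = Add(Rational(-1, 8), Mul(-1, Pow(m, 2))))
Add(Function('N')(14), Mul(Add(2104, -1611), Pow(Add(1664, -1008), -1))) = Add(Add(Rational(-1, 8), Mul(-1, Pow(14, 2))), Mul(Add(2104, -1611), Pow(Add(1664, -1008), -1))) = Add(Add(Rational(-1, 8), Mul(-1, 196)), Mul(493, Pow(656, -1))) = Add(Add(Rational(-1, 8), -196), Mul(493, Rational(1, 656))) = Add(Rational(-1569, 8), Rational(493, 656)) = Rational(-128165, 656)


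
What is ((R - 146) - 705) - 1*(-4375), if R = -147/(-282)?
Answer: 331305/94 ≈ 3524.5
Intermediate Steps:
R = 49/94 (R = -147*(-1/282) = 49/94 ≈ 0.52128)
((R - 146) - 705) - 1*(-4375) = ((49/94 - 146) - 705) - 1*(-4375) = (-13675/94 - 705) + 4375 = -79945/94 + 4375 = 331305/94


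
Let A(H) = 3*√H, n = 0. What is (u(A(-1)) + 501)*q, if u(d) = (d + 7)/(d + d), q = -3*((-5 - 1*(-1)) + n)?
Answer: 6018 - 14*I ≈ 6018.0 - 14.0*I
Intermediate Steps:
q = 12 (q = -3*((-5 - 1*(-1)) + 0) = -3*((-5 + 1) + 0) = -3*(-4 + 0) = -3*(-4) = 12)
u(d) = (7 + d)/(2*d) (u(d) = (7 + d)/((2*d)) = (7 + d)*(1/(2*d)) = (7 + d)/(2*d))
(u(A(-1)) + 501)*q = ((7 + 3*√(-1))/(2*((3*√(-1)))) + 501)*12 = ((7 + 3*I)/(2*((3*I))) + 501)*12 = ((-I/3)*(7 + 3*I)/2 + 501)*12 = (-I*(7 + 3*I)/6 + 501)*12 = (501 - I*(7 + 3*I)/6)*12 = 6012 - 2*I*(7 + 3*I)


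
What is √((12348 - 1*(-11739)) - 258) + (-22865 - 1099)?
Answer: -23964 + 13*√141 ≈ -23810.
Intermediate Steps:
√((12348 - 1*(-11739)) - 258) + (-22865 - 1099) = √((12348 + 11739) - 258) - 23964 = √(24087 - 258) - 23964 = √23829 - 23964 = 13*√141 - 23964 = -23964 + 13*√141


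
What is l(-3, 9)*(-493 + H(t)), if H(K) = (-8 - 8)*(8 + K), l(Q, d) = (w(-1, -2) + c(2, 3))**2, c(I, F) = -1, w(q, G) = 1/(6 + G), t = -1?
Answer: -5445/16 ≈ -340.31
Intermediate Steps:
l(Q, d) = 9/16 (l(Q, d) = (1/(6 - 2) - 1)**2 = (1/4 - 1)**2 = (-3/4)**2 = 9/16)
H(K) = -128 - 16*K (H(K) = -16*(8 + K) = -128 - 16*K)
l(-3, 9)*(-493 + H(t)) = 9*(-493 + (-128 - 16*(-1)))/16 = 9*(-493 + (-128 + 16))/16 = 9*(-493 - 112)/16 = (9/16)*(-605) = -5445/16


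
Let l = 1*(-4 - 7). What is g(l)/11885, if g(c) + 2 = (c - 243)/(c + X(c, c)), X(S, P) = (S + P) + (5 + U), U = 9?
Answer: 216/225815 ≈ 0.00095654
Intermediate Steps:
l = -11 (l = 1*(-11) = -11)
X(S, P) = 14 + P + S (X(S, P) = (S + P) + (5 + 9) = (P + S) + 14 = 14 + P + S)
g(c) = -2 + (-243 + c)/(14 + 3*c) (g(c) = -2 + (c - 243)/(c + (14 + c + c)) = -2 + (-243 + c)/(c + (14 + 2*c)) = -2 + (-243 + c)/(14 + 3*c))
g(l)/11885 = ((-271 - 5*(-11))/(14 + 3*(-11)))/11885 = ((-271 + 55)/(14 - 33))*(1/11885) = (-216/(-19))*(1/11885) = -1/19*(-216)*(1/11885) = (216/19)*(1/11885) = 216/225815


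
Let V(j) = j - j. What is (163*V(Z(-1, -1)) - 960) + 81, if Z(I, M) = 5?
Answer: -879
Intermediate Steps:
V(j) = 0
(163*V(Z(-1, -1)) - 960) + 81 = (163*0 - 960) + 81 = (0 - 960) + 81 = -960 + 81 = -879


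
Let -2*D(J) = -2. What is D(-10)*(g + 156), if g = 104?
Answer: 260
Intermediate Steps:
D(J) = 1 (D(J) = -½*(-2) = 1)
D(-10)*(g + 156) = 1*(104 + 156) = 1*260 = 260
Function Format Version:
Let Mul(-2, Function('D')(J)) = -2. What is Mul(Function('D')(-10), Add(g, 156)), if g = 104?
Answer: 260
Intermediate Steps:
Function('D')(J) = 1 (Function('D')(J) = Mul(Rational(-1, 2), -2) = 1)
Mul(Function('D')(-10), Add(g, 156)) = Mul(1, Add(104, 156)) = Mul(1, 260) = 260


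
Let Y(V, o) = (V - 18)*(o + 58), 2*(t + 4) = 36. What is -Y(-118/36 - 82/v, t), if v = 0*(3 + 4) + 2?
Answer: 4484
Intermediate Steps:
v = 2 (v = 0*7 + 2 = 0 + 2 = 2)
t = 14 (t = -4 + (½)*36 = -4 + 18 = 14)
Y(V, o) = (-18 + V)*(58 + o)
-Y(-118/36 - 82/v, t) = -(-1044 - 18*14 + 58*(-118/36 - 82/2) + (-118/36 - 82/2)*14) = -(-1044 - 252 + 58*(-118*1/36 - 82*½) + (-118*1/36 - 82*½)*14) = -(-1044 - 252 + 58*(-59/18 - 41) + (-59/18 - 41)*14) = -(-1044 - 252 + 58*(-797/18) - 797/18*14) = -(-1044 - 252 - 23113/9 - 5579/9) = -1*(-4484) = 4484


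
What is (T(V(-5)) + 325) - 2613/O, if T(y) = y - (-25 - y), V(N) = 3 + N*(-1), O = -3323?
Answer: 1218831/3323 ≈ 366.79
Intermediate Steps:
V(N) = 3 - N
T(y) = 25 + 2*y (T(y) = y + (25 + y) = 25 + 2*y)
(T(V(-5)) + 325) - 2613/O = ((25 + 2*(3 - 1*(-5))) + 325) - 2613/(-3323) = ((25 + 2*(3 + 5)) + 325) - 2613*(-1/3323) = ((25 + 2*8) + 325) + 2613/3323 = ((25 + 16) + 325) + 2613/3323 = (41 + 325) + 2613/3323 = 366 + 2613/3323 = 1218831/3323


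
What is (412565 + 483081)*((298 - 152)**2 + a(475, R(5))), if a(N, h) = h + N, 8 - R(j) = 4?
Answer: 19520604570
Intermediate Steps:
R(j) = 4 (R(j) = 8 - 1*4 = 8 - 4 = 4)
a(N, h) = N + h
(412565 + 483081)*((298 - 152)**2 + a(475, R(5))) = (412565 + 483081)*((298 - 152)**2 + (475 + 4)) = 895646*(146**2 + 479) = 895646*(21316 + 479) = 895646*21795 = 19520604570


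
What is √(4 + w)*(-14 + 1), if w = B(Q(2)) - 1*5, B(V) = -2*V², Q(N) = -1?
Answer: -13*I*√3 ≈ -22.517*I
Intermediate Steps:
w = -7 (w = -2*(-1)² - 1*5 = -2*1 - 5 = -2 - 5 = -7)
√(4 + w)*(-14 + 1) = √(4 - 7)*(-14 + 1) = √(-3)*(-13) = (I*√3)*(-13) = -13*I*√3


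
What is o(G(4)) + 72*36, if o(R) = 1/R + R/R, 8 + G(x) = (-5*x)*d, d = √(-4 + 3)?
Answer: 150393/58 + 5*I/116 ≈ 2593.0 + 0.043103*I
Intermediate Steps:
d = I (d = √(-1) = I ≈ 1.0*I)
G(x) = -8 - 5*I*x (G(x) = -8 + (-5*x)*I = -8 - 5*I*x)
o(R) = 1 + 1/R (o(R) = 1/R + 1 = 1 + 1/R)
o(G(4)) + 72*36 = (1 + (-8 - 5*I*4))/(-8 - 5*I*4) + 72*36 = (1 + (-8 - 20*I))/(-8 - 20*I) + 2592 = ((-8 + 20*I)/464)*(-7 - 20*I) + 2592 = (-8 + 20*I)*(-7 - 20*I)/464 + 2592 = 2592 + (-8 + 20*I)*(-7 - 20*I)/464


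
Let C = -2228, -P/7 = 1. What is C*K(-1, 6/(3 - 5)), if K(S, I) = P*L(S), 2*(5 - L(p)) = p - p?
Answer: 77980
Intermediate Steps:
P = -7 (P = -7*1 = -7)
L(p) = 5 (L(p) = 5 - (p - p)/2 = 5 - ½*0 = 5 + 0 = 5)
K(S, I) = -35 (K(S, I) = -7*5 = -35)
C*K(-1, 6/(3 - 5)) = -2228*(-35) = 77980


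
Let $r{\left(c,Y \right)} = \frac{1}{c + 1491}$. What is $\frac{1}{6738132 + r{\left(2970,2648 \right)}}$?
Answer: $\frac{4461}{30058806853} \approx 1.4841 \cdot 10^{-7}$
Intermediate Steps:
$r{\left(c,Y \right)} = \frac{1}{1491 + c}$
$\frac{1}{6738132 + r{\left(2970,2648 \right)}} = \frac{1}{6738132 + \frac{1}{1491 + 2970}} = \frac{1}{6738132 + \frac{1}{4461}} = \frac{1}{\frac{30058806853}{4461}} = \frac{4461}{30058806853}$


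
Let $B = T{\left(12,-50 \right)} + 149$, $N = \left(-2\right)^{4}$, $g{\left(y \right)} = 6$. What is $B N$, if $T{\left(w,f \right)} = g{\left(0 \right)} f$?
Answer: $-2416$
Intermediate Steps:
$N = 16$
$T{\left(w,f \right)} = 6 f$
$B = -151$ ($B = 6 \left(-50\right) + 149 = -300 + 149 = -151$)
$B N = \left(-151\right) 16 = -2416$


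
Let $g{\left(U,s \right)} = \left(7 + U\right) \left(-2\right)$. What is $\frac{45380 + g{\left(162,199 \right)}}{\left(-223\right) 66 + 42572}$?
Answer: $\frac{22521}{13927} \approx 1.6171$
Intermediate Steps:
$g{\left(U,s \right)} = -14 - 2 U$
$\frac{45380 + g{\left(162,199 \right)}}{\left(-223\right) 66 + 42572} = \frac{45380 - 338}{\left(-223\right) 66 + 42572} = \frac{45380 - 338}{-14718 + 42572} = \frac{45380 - 338}{27854} = 45042 \cdot \frac{1}{27854} = \frac{22521}{13927}$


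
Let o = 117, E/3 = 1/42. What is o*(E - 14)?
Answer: -22815/14 ≈ -1629.6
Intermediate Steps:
E = 1/14 (E = 3/42 = 3*(1/42) = 1/14 ≈ 0.071429)
o*(E - 14) = 117*(1/14 - 14) = 117*(-195/14) = -22815/14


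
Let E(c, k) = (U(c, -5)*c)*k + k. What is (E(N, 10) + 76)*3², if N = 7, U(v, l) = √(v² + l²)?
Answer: 774 + 630*√74 ≈ 6193.5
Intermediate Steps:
U(v, l) = √(l² + v²)
E(c, k) = k + c*k*√(25 + c²) (E(c, k) = (√((-5)² + c²)*c)*k + k = (√(25 + c²)*c)*k + k = (c*√(25 + c²))*k + k = c*k*√(25 + c²) + k = k + c*k*√(25 + c²))
(E(N, 10) + 76)*3² = (10*(1 + 7*√(25 + 7²)) + 76)*3² = (10*(1 + 7*√(25 + 49)) + 76)*9 = (10*(1 + 7*√74) + 76)*9 = ((10 + 70*√74) + 76)*9 = (86 + 70*√74)*9 = 774 + 630*√74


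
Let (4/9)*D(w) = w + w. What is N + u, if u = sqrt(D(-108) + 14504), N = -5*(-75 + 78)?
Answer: -15 + sqrt(14018) ≈ 103.40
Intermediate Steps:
N = -15 (N = -5*3 = -15)
D(w) = 9*w/2 (D(w) = 9*(w + w)/4 = 9*(2*w)/4 = 9*w/2)
u = sqrt(14018) (u = sqrt((9/2)*(-108) + 14504) = sqrt(-486 + 14504) = sqrt(14018) ≈ 118.40)
N + u = -15 + sqrt(14018)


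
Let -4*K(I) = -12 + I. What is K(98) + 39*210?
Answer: 16337/2 ≈ 8168.5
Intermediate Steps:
K(I) = 3 - I/4 (K(I) = -(-12 + I)/4 = 3 - I/4)
K(98) + 39*210 = (3 - 1/4*98) + 39*210 = (3 - 49/2) + 8190 = -43/2 + 8190 = 16337/2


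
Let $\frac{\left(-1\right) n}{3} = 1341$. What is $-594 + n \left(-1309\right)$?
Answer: $5265513$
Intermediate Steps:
$n = -4023$ ($n = \left(-3\right) 1341 = -4023$)
$-594 + n \left(-1309\right) = -594 - -5266107 = -594 + 5266107 = 5265513$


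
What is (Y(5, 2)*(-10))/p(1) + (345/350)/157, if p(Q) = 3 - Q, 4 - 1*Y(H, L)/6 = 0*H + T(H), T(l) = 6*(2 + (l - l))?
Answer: 2637669/10990 ≈ 240.01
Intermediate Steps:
T(l) = 12 (T(l) = 6*(2 + 0) = 6*2 = 12)
Y(H, L) = -48 (Y(H, L) = 24 - 6*(0*H + 12) = 24 - 6*(0 + 12) = 24 - 6*12 = 24 - 72 = -48)
(Y(5, 2)*(-10))/p(1) + (345/350)/157 = (-48*(-10))/(3 - 1*1) + (345/350)/157 = 480/(3 - 1) + (345*(1/350))*(1/157) = 480/2 + (69/70)*(1/157) = 480*(½) + 69/10990 = 240 + 69/10990 = 2637669/10990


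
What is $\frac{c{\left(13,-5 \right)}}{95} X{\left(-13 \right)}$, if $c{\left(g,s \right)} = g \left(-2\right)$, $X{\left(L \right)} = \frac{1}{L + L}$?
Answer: $\frac{1}{95} \approx 0.010526$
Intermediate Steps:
$X{\left(L \right)} = \frac{1}{2 L}$
$c{\left(g,s \right)} = - 2 g$
$\frac{c{\left(13,-5 \right)}}{95} X{\left(-13 \right)} = \frac{\left(-2\right) 13}{95} \frac{1}{2 \left(-13\right)} = \left(-26\right) \frac{1}{95} \cdot \frac{1}{2} \left(- \frac{1}{13}\right) = \left(- \frac{26}{95}\right) \left(- \frac{1}{26}\right) = \frac{1}{95}$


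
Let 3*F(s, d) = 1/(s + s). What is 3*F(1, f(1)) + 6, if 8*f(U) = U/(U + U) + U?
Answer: 13/2 ≈ 6.5000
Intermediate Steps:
f(U) = 1/16 + U/8 (f(U) = (U/(U + U) + U)/8 = (U/((2*U)) + U)/8 = ((1/(2*U))*U + U)/8 = (½ + U)/8 = 1/16 + U/8)
F(s, d) = 1/(6*s) (F(s, d) = 1/(3*(s + s)) = 1/(3*((2*s))) = (1/(2*s))/3 = 1/(6*s))
3*F(1, f(1)) + 6 = 3*((⅙)/1) + 6 = 3*((⅙)*1) + 6 = 3*(⅙) + 6 = ½ + 6 = 13/2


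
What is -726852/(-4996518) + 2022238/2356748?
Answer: 984762963715/981294483622 ≈ 1.0035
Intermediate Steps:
-726852/(-4996518) + 2022238/2356748 = -726852*(-1/4996518) + 2022238*(1/2356748) = 121142/832753 + 1011119/1178374 = 984762963715/981294483622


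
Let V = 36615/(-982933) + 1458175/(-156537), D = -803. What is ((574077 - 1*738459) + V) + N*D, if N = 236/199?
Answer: -5062692264931366516/30619211221179 ≈ -1.6534e+5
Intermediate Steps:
N = 236/199 (N = 236*(1/199) = 236/199 ≈ 1.1859)
V = -1439019929530/153865383021 (V = 36615*(-1/982933) + 1458175*(-1/156537) = -36615/982933 - 1458175/156537 = -1439019929530/153865383021 ≈ -9.3525)
((574077 - 1*738459) + V) + N*D = ((574077 - 1*738459) - 1439019929530/153865383021) + (236/199)*(-803) = ((574077 - 738459) - 1439019929530/153865383021) - 189508/199 = (-164382 - 1439019929530/153865383021) - 189508/199 = -25294138411687552/153865383021 - 189508/199 = -5062692264931366516/30619211221179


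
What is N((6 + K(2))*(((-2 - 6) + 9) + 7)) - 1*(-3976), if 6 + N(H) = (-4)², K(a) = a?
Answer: 3986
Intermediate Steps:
N(H) = 10 (N(H) = -6 + (-4)² = -6 + 16 = 10)
N((6 + K(2))*(((-2 - 6) + 9) + 7)) - 1*(-3976) = 10 - 1*(-3976) = 10 + 3976 = 3986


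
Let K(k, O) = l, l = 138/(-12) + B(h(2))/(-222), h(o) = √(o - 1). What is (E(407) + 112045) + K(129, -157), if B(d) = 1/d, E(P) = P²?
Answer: 30822757/111 ≈ 2.7768e+5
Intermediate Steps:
h(o) = √(-1 + o)
l = -1277/111 (l = 138/(-12) + 1/(√(-1 + 2)*(-222)) = 138*(-1/12) - 1/222/√1 = -23/2 - 1/222/1 = -23/2 + 1*(-1/222) = -23/2 - 1/222 = -1277/111 ≈ -11.505)
K(k, O) = -1277/111
(E(407) + 112045) + K(129, -157) = (407² + 112045) - 1277/111 = (165649 + 112045) - 1277/111 = 277694 - 1277/111 = 30822757/111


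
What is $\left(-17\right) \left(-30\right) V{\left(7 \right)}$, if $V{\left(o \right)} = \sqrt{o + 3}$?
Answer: $510 \sqrt{10} \approx 1612.8$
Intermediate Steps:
$V{\left(o \right)} = \sqrt{3 + o}$
$\left(-17\right) \left(-30\right) V{\left(7 \right)} = \left(-17\right) \left(-30\right) \sqrt{3 + 7} = 510 \sqrt{10}$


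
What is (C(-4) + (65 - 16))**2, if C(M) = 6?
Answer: 3025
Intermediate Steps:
(C(-4) + (65 - 16))**2 = (6 + (65 - 16))**2 = (6 + 49)**2 = 55**2 = 3025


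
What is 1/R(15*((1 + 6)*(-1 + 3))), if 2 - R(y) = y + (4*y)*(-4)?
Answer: 1/3152 ≈ 0.00031726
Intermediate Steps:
R(y) = 2 + 15*y (R(y) = 2 - (y + (4*y)*(-4)) = 2 - (y - 16*y) = 2 - (-15)*y = 2 + 15*y)
1/R(15*((1 + 6)*(-1 + 3))) = 1/(2 + 15*(15*((1 + 6)*(-1 + 3)))) = 1/(2 + 15*(15*(7*2))) = 1/(2 + 15*(15*14)) = 1/(2 + 15*210) = 1/(2 + 3150) = 1/3152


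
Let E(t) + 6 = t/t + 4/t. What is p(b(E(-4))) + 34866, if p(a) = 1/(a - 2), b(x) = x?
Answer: 278927/8 ≈ 34866.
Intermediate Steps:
E(t) = -5 + 4/t (E(t) = -6 + (t/t + 4/t) = -6 + (1 + 4/t) = -5 + 4/t)
p(a) = 1/(-2 + a)
p(b(E(-4))) + 34866 = 1/(-2 + (-5 + 4/(-4))) + 34866 = 1/(-2 + (-5 + 4*(-¼))) + 34866 = 1/(-2 + (-5 - 1)) + 34866 = 1/(-2 - 6) + 34866 = 1/(-8) + 34866 = -⅛ + 34866 = 278927/8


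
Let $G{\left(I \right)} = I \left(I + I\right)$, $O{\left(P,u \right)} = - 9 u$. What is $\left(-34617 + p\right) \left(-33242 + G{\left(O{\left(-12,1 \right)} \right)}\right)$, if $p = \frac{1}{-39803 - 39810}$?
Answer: $\frac{91167263383760}{79613} \approx 1.1451 \cdot 10^{9}$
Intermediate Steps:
$G{\left(I \right)} = 2 I^{2}$ ($G{\left(I \right)} = I 2 I = 2 I^{2}$)
$p = - \frac{1}{79613}$ ($p = \frac{1}{-79613} = - \frac{1}{79613} \approx -1.2561 \cdot 10^{-5}$)
$\left(-34617 + p\right) \left(-33242 + G{\left(O{\left(-12,1 \right)} \right)}\right) = \left(-34617 - \frac{1}{79613}\right) \left(-33242 + 2 \left(\left(-9\right) 1\right)^{2}\right) = - \frac{2755963222 \left(-33242 + 2 \left(-9\right)^{2}\right)}{79613} = - \frac{2755963222 \left(-33242 + 2 \cdot 81\right)}{79613} = - \frac{2755963222 \left(-33242 + 162\right)}{79613} = \left(- \frac{2755963222}{79613}\right) \left(-33080\right) = \frac{91167263383760}{79613}$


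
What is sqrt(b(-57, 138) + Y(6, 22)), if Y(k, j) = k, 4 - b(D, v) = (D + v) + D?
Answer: I*sqrt(14) ≈ 3.7417*I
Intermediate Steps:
b(D, v) = 4 - v - 2*D (b(D, v) = 4 - ((D + v) + D) = 4 - (v + 2*D) = 4 + (-v - 2*D) = 4 - v - 2*D)
sqrt(b(-57, 138) + Y(6, 22)) = sqrt((4 - 1*138 - 2*(-57)) + 6) = sqrt((4 - 138 + 114) + 6) = sqrt(-20 + 6) = sqrt(-14) = I*sqrt(14)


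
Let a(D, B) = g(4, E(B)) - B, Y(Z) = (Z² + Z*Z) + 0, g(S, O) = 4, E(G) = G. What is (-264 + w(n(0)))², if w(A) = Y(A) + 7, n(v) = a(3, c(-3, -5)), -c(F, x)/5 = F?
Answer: 225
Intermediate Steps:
Y(Z) = 2*Z² (Y(Z) = (Z² + Z²) + 0 = 2*Z² + 0 = 2*Z²)
c(F, x) = -5*F
a(D, B) = 4 - B
n(v) = -11 (n(v) = 4 - (-5)*(-3) = 4 - 1*15 = 4 - 15 = -11)
w(A) = 7 + 2*A² (w(A) = 2*A² + 7 = 7 + 2*A²)
(-264 + w(n(0)))² = (-264 + (7 + 2*(-11)²))² = (-264 + (7 + 2*121))² = (-264 + (7 + 242))² = (-264 + 249)² = (-15)² = 225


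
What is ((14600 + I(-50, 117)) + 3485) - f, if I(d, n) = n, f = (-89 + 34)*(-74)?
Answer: 14132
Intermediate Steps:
f = 4070 (f = -55*(-74) = 4070)
((14600 + I(-50, 117)) + 3485) - f = ((14600 + 117) + 3485) - 1*4070 = (14717 + 3485) - 4070 = 18202 - 4070 = 14132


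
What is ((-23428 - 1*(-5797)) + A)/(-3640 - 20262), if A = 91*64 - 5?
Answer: 5906/11951 ≈ 0.49418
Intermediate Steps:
A = 5819 (A = 5824 - 5 = 5819)
((-23428 - 1*(-5797)) + A)/(-3640 - 20262) = ((-23428 - 1*(-5797)) + 5819)/(-3640 - 20262) = ((-23428 + 5797) + 5819)/(-23902) = (-17631 + 5819)*(-1/23902) = -11812*(-1/23902) = 5906/11951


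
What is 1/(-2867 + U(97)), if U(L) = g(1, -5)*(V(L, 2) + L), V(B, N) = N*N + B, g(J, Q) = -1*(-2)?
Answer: -1/2471 ≈ -0.00040469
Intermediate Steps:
g(J, Q) = 2
V(B, N) = B + N² (V(B, N) = N² + B = B + N²)
U(L) = 8 + 4*L (U(L) = 2*((L + 2²) + L) = 2*((L + 4) + L) = 2*((4 + L) + L) = 2*(4 + 2*L) = 8 + 4*L)
1/(-2867 + U(97)) = 1/(-2867 + (8 + 4*97)) = 1/(-2867 + (8 + 388)) = 1/(-2867 + 396) = 1/(-2471) = -1/2471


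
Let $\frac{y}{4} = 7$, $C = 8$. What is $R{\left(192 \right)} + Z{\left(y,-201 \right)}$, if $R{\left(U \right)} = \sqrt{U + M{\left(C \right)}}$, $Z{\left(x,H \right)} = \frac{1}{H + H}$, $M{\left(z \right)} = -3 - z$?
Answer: $- \frac{1}{402} + \sqrt{181} \approx 13.451$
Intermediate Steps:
$y = 28$ ($y = 4 \cdot 7 = 28$)
$Z{\left(x,H \right)} = \frac{1}{2 H}$
$R{\left(U \right)} = \sqrt{-11 + U}$ ($R{\left(U \right)} = \sqrt{U - 11} = \sqrt{-11 + U}$)
$R{\left(192 \right)} + Z{\left(y,-201 \right)} = \sqrt{-11 + 192} + \frac{1}{2 \left(-201\right)} = \sqrt{181} + \frac{1}{2} \left(- \frac{1}{201}\right) = \sqrt{181} - \frac{1}{402} = - \frac{1}{402} + \sqrt{181}$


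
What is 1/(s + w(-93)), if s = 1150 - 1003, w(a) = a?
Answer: 1/54 ≈ 0.018519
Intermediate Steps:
s = 147
1/(s + w(-93)) = 1/(147 - 93) = 1/54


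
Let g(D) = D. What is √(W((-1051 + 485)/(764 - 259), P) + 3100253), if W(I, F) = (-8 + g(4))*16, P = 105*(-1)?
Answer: √3100189 ≈ 1760.7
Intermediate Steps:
P = -105
W(I, F) = -64 (W(I, F) = (-8 + 4)*16 = -4*16 = -64)
√(W((-1051 + 485)/(764 - 259), P) + 3100253) = √(-64 + 3100253) = √3100189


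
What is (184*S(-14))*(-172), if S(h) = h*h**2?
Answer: 86842112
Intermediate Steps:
S(h) = h**3
(184*S(-14))*(-172) = (184*(-14)**3)*(-172) = (184*(-2744))*(-172) = -504896*(-172) = 86842112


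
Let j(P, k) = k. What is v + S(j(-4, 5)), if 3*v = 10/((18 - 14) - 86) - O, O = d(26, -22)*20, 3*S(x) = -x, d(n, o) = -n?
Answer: 21110/123 ≈ 171.63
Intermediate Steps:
S(x) = -x/3 (S(x) = (-x)/3 = -x/3)
O = -520 (O = -1*26*20 = -26*20 = -520)
v = 7105/41 (v = (10/((18 - 14) - 86) - 1*(-520))/3 = (10/(4 - 86) + 520)/3 = (10/(-82) + 520)/3 = (10*(-1/82) + 520)/3 = (-5/41 + 520)/3 = (⅓)*(21315/41) = 7105/41 ≈ 173.29)
v + S(j(-4, 5)) = 7105/41 - ⅓*5 = 7105/41 - 5/3 = 21110/123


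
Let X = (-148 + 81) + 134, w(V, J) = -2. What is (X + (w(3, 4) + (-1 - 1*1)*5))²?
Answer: 3025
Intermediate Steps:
X = 67 (X = -67 + 134 = 67)
(X + (w(3, 4) + (-1 - 1*1)*5))² = (67 + (-2 + (-1 - 1*1)*5))² = (67 + (-2 + (-1 - 1)*5))² = (67 + (-2 - 2*5))² = (67 + (-2 - 10))² = (67 - 12)² = 55² = 3025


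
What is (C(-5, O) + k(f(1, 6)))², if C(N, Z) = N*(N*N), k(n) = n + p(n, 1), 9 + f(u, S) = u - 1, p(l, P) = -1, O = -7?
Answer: 18225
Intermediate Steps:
f(u, S) = -10 + u (f(u, S) = -9 + (u - 1) = -9 + (-1 + u) = -10 + u)
k(n) = -1 + n (k(n) = n - 1 = -1 + n)
C(N, Z) = N³ (C(N, Z) = N*N² = N³)
(C(-5, O) + k(f(1, 6)))² = ((-5)³ + (-1 + (-10 + 1)))² = (-125 + (-1 - 9))² = (-125 - 10)² = (-135)² = 18225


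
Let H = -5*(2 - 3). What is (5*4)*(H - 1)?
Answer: 80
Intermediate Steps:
H = 5 (H = -5*(-1) = 5)
(5*4)*(H - 1) = (5*4)*(5 - 1) = 20*4 = 80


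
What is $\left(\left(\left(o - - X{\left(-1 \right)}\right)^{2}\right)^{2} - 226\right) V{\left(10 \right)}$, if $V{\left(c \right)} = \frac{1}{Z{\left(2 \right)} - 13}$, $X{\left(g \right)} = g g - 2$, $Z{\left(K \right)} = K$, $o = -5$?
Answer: $- \frac{1070}{11} \approx -97.273$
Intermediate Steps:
$X{\left(g \right)} = -2 + g^{2}$ ($X{\left(g \right)} = g^{2} - 2 = -2 + g^{2}$)
$V{\left(c \right)} = - \frac{1}{11}$ ($V{\left(c \right)} = \frac{1}{2 - 13} = \frac{1}{-11} = - \frac{1}{11}$)
$\left(\left(\left(o - - X{\left(-1 \right)}\right)^{2}\right)^{2} - 226\right) V{\left(10 \right)} = \left(\left(\left(-5 - \left(2 - \left(-1\right)^{2}\right)\right)^{2}\right)^{2} - 226\right) \left(- \frac{1}{11}\right) = \left(\left(\left(-5 + \left(\left(-2 + 1\right) + 0\right)\right)^{2}\right)^{2} - 226\right) \left(- \frac{1}{11}\right) = \left(\left(\left(-5 + \left(-1 + 0\right)\right)^{2}\right)^{2} - 226\right) \left(- \frac{1}{11}\right) = \left(\left(\left(-5 - 1\right)^{2}\right)^{2} - 226\right) \left(- \frac{1}{11}\right) = \left(\left(\left(-6\right)^{2}\right)^{2} - 226\right) \left(- \frac{1}{11}\right) = \left(36^{2} - 226\right) \left(- \frac{1}{11}\right) = \left(1296 - 226\right) \left(- \frac{1}{11}\right) = 1070 \left(- \frac{1}{11}\right) = - \frac{1070}{11}$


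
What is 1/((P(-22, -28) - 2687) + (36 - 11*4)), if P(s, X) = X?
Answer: -1/2723 ≈ -0.00036724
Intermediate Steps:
1/((P(-22, -28) - 2687) + (36 - 11*4)) = 1/((-28 - 2687) + (36 - 11*4)) = 1/(-2715 + (36 - 44)) = 1/(-2715 - 8) = 1/(-2723) = -1/2723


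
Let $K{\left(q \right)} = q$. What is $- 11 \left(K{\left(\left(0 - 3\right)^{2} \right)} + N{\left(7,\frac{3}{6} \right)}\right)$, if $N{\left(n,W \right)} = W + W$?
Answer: $-110$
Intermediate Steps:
$N{\left(n,W \right)} = 2 W$
$- 11 \left(K{\left(\left(0 - 3\right)^{2} \right)} + N{\left(7,\frac{3}{6} \right)}\right) = - 11 \left(\left(0 - 3\right)^{2} + 2 \cdot \frac{3}{6}\right) = - 11 \left(\left(-3\right)^{2} + 2 \cdot 3 \cdot \frac{1}{6}\right) = - 11 \left(9 + 2 \cdot \frac{1}{2}\right) = - 11 \left(9 + 1\right) = \left(-11\right) 10 = -110$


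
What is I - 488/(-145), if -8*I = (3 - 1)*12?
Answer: 53/145 ≈ 0.36552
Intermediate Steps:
I = -3 (I = -(3 - 1)*12/8 = -12/4 = -⅛*24 = -3)
I - 488/(-145) = -3 - 488/(-145) = -3 - 488*(-1)/145 = -3 - 1*(-488/145) = -3 + 488/145 = 53/145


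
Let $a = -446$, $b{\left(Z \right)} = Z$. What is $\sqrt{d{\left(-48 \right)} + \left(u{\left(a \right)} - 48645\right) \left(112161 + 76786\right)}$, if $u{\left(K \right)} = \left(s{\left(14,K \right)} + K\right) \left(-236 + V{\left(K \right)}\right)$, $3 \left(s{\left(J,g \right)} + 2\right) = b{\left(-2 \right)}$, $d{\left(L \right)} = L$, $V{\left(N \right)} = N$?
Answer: $\frac{\sqrt{437622224685}}{3} \approx 2.2051 \cdot 10^{5}$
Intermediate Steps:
$s{\left(J,g \right)} = - \frac{8}{3}$ ($s{\left(J,g \right)} = -2 + \frac{1}{3} \left(-2\right) = -2 - \frac{2}{3} = - \frac{8}{3}$)
$u{\left(K \right)} = \left(-236 + K\right) \left(- \frac{8}{3} + K\right)$ ($u{\left(K \right)} = \left(- \frac{8}{3} + K\right) \left(-236 + K\right) = \left(-236 + K\right) \left(- \frac{8}{3} + K\right)$)
$\sqrt{d{\left(-48 \right)} + \left(u{\left(a \right)} - 48645\right) \left(112161 + 76786\right)} = \sqrt{-48 + \left(\left(\frac{1888}{3} + \left(-446\right)^{2} - - \frac{319336}{3}\right) - 48645\right) \left(112161 + 76786\right)} = \sqrt{-48 + \left(\left(\frac{1888}{3} + 198916 + \frac{319336}{3}\right) - 48645\right) 188947} = \sqrt{-48 + \left(\frac{917972}{3} - 48645\right) 188947} = \sqrt{-48 + \frac{772037}{3} \cdot 188947} = \sqrt{-48 + \frac{145874075039}{3}} = \sqrt{\frac{145874074895}{3}} = \frac{\sqrt{437622224685}}{3}$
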